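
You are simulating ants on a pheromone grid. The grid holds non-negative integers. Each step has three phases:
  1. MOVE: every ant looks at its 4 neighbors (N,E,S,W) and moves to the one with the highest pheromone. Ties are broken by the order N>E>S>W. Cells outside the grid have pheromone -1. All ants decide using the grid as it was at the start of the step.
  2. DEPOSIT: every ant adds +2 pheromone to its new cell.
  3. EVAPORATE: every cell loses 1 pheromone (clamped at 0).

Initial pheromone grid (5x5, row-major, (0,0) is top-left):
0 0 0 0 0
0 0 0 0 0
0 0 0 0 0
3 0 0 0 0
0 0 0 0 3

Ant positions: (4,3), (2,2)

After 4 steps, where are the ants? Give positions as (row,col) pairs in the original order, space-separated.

Step 1: ant0:(4,3)->E->(4,4) | ant1:(2,2)->N->(1,2)
  grid max=4 at (4,4)
Step 2: ant0:(4,4)->N->(3,4) | ant1:(1,2)->N->(0,2)
  grid max=3 at (4,4)
Step 3: ant0:(3,4)->S->(4,4) | ant1:(0,2)->E->(0,3)
  grid max=4 at (4,4)
Step 4: ant0:(4,4)->N->(3,4) | ant1:(0,3)->E->(0,4)
  grid max=3 at (4,4)

(3,4) (0,4)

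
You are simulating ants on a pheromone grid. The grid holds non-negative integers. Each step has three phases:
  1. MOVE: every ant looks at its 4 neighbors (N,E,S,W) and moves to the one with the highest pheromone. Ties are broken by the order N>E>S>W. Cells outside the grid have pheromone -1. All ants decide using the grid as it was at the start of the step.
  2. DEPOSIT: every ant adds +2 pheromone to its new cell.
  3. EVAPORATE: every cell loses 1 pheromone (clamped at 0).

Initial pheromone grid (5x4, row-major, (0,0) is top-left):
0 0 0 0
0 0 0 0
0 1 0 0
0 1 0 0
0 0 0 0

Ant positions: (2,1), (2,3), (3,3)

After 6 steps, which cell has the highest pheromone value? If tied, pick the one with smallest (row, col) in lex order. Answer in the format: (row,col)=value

Answer: (1,3)=6

Derivation:
Step 1: ant0:(2,1)->S->(3,1) | ant1:(2,3)->N->(1,3) | ant2:(3,3)->N->(2,3)
  grid max=2 at (3,1)
Step 2: ant0:(3,1)->N->(2,1) | ant1:(1,3)->S->(2,3) | ant2:(2,3)->N->(1,3)
  grid max=2 at (1,3)
Step 3: ant0:(2,1)->S->(3,1) | ant1:(2,3)->N->(1,3) | ant2:(1,3)->S->(2,3)
  grid max=3 at (1,3)
Step 4: ant0:(3,1)->N->(2,1) | ant1:(1,3)->S->(2,3) | ant2:(2,3)->N->(1,3)
  grid max=4 at (1,3)
Step 5: ant0:(2,1)->S->(3,1) | ant1:(2,3)->N->(1,3) | ant2:(1,3)->S->(2,3)
  grid max=5 at (1,3)
Step 6: ant0:(3,1)->N->(2,1) | ant1:(1,3)->S->(2,3) | ant2:(2,3)->N->(1,3)
  grid max=6 at (1,3)
Final grid:
  0 0 0 0
  0 0 0 6
  0 1 0 6
  0 1 0 0
  0 0 0 0
Max pheromone 6 at (1,3)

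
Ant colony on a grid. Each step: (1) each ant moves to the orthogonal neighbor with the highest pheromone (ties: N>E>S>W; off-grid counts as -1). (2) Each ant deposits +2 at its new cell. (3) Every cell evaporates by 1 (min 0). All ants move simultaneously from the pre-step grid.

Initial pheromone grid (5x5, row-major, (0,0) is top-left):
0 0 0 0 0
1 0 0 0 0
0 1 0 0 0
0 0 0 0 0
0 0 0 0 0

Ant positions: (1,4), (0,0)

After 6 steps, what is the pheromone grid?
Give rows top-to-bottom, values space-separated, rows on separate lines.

After step 1: ants at (0,4),(1,0)
  0 0 0 0 1
  2 0 0 0 0
  0 0 0 0 0
  0 0 0 0 0
  0 0 0 0 0
After step 2: ants at (1,4),(0,0)
  1 0 0 0 0
  1 0 0 0 1
  0 0 0 0 0
  0 0 0 0 0
  0 0 0 0 0
After step 3: ants at (0,4),(1,0)
  0 0 0 0 1
  2 0 0 0 0
  0 0 0 0 0
  0 0 0 0 0
  0 0 0 0 0
After step 4: ants at (1,4),(0,0)
  1 0 0 0 0
  1 0 0 0 1
  0 0 0 0 0
  0 0 0 0 0
  0 0 0 0 0
After step 5: ants at (0,4),(1,0)
  0 0 0 0 1
  2 0 0 0 0
  0 0 0 0 0
  0 0 0 0 0
  0 0 0 0 0
After step 6: ants at (1,4),(0,0)
  1 0 0 0 0
  1 0 0 0 1
  0 0 0 0 0
  0 0 0 0 0
  0 0 0 0 0

1 0 0 0 0
1 0 0 0 1
0 0 0 0 0
0 0 0 0 0
0 0 0 0 0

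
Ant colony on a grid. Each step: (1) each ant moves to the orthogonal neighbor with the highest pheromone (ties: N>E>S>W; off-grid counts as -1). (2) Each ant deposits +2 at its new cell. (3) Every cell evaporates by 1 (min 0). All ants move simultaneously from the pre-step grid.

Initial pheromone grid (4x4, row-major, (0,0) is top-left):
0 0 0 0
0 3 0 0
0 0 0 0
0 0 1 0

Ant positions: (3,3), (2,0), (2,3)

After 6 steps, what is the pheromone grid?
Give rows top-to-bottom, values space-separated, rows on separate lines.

After step 1: ants at (3,2),(1,0),(1,3)
  0 0 0 0
  1 2 0 1
  0 0 0 0
  0 0 2 0
After step 2: ants at (2,2),(1,1),(0,3)
  0 0 0 1
  0 3 0 0
  0 0 1 0
  0 0 1 0
After step 3: ants at (3,2),(0,1),(1,3)
  0 1 0 0
  0 2 0 1
  0 0 0 0
  0 0 2 0
After step 4: ants at (2,2),(1,1),(0,3)
  0 0 0 1
  0 3 0 0
  0 0 1 0
  0 0 1 0
After step 5: ants at (3,2),(0,1),(1,3)
  0 1 0 0
  0 2 0 1
  0 0 0 0
  0 0 2 0
After step 6: ants at (2,2),(1,1),(0,3)
  0 0 0 1
  0 3 0 0
  0 0 1 0
  0 0 1 0

0 0 0 1
0 3 0 0
0 0 1 0
0 0 1 0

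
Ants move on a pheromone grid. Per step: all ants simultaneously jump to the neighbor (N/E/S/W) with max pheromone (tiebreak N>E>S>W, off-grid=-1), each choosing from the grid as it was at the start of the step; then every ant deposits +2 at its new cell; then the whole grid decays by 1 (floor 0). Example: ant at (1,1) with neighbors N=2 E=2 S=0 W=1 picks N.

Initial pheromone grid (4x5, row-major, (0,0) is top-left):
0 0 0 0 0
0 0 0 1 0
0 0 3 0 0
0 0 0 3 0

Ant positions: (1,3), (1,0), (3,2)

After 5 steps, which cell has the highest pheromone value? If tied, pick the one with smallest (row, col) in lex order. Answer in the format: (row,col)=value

Step 1: ant0:(1,3)->N->(0,3) | ant1:(1,0)->N->(0,0) | ant2:(3,2)->N->(2,2)
  grid max=4 at (2,2)
Step 2: ant0:(0,3)->E->(0,4) | ant1:(0,0)->E->(0,1) | ant2:(2,2)->N->(1,2)
  grid max=3 at (2,2)
Step 3: ant0:(0,4)->S->(1,4) | ant1:(0,1)->E->(0,2) | ant2:(1,2)->S->(2,2)
  grid max=4 at (2,2)
Step 4: ant0:(1,4)->N->(0,4) | ant1:(0,2)->E->(0,3) | ant2:(2,2)->N->(1,2)
  grid max=3 at (2,2)
Step 5: ant0:(0,4)->W->(0,3) | ant1:(0,3)->E->(0,4) | ant2:(1,2)->S->(2,2)
  grid max=4 at (2,2)
Final grid:
  0 0 0 2 2
  0 0 0 0 0
  0 0 4 0 0
  0 0 0 0 0
Max pheromone 4 at (2,2)

Answer: (2,2)=4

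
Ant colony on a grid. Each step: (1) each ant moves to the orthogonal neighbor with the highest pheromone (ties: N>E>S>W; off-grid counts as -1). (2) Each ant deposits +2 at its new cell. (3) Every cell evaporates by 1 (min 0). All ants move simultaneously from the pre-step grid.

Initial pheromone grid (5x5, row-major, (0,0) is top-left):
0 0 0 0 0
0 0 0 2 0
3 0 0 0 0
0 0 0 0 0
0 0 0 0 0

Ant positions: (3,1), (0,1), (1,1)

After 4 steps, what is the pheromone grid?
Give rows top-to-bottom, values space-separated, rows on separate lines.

After step 1: ants at (2,1),(0,2),(0,1)
  0 1 1 0 0
  0 0 0 1 0
  2 1 0 0 0
  0 0 0 0 0
  0 0 0 0 0
After step 2: ants at (2,0),(0,1),(0,2)
  0 2 2 0 0
  0 0 0 0 0
  3 0 0 0 0
  0 0 0 0 0
  0 0 0 0 0
After step 3: ants at (1,0),(0,2),(0,1)
  0 3 3 0 0
  1 0 0 0 0
  2 0 0 0 0
  0 0 0 0 0
  0 0 0 0 0
After step 4: ants at (2,0),(0,1),(0,2)
  0 4 4 0 0
  0 0 0 0 0
  3 0 0 0 0
  0 0 0 0 0
  0 0 0 0 0

0 4 4 0 0
0 0 0 0 0
3 0 0 0 0
0 0 0 0 0
0 0 0 0 0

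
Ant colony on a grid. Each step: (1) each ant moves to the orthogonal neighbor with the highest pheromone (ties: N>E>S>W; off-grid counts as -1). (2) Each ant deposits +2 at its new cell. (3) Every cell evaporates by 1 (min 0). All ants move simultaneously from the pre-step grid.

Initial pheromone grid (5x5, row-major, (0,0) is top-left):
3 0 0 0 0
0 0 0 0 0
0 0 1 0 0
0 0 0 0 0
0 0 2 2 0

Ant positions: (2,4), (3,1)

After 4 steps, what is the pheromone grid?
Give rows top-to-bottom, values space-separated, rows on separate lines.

After step 1: ants at (1,4),(2,1)
  2 0 0 0 0
  0 0 0 0 1
  0 1 0 0 0
  0 0 0 0 0
  0 0 1 1 0
After step 2: ants at (0,4),(1,1)
  1 0 0 0 1
  0 1 0 0 0
  0 0 0 0 0
  0 0 0 0 0
  0 0 0 0 0
After step 3: ants at (1,4),(0,1)
  0 1 0 0 0
  0 0 0 0 1
  0 0 0 0 0
  0 0 0 0 0
  0 0 0 0 0
After step 4: ants at (0,4),(0,2)
  0 0 1 0 1
  0 0 0 0 0
  0 0 0 0 0
  0 0 0 0 0
  0 0 0 0 0

0 0 1 0 1
0 0 0 0 0
0 0 0 0 0
0 0 0 0 0
0 0 0 0 0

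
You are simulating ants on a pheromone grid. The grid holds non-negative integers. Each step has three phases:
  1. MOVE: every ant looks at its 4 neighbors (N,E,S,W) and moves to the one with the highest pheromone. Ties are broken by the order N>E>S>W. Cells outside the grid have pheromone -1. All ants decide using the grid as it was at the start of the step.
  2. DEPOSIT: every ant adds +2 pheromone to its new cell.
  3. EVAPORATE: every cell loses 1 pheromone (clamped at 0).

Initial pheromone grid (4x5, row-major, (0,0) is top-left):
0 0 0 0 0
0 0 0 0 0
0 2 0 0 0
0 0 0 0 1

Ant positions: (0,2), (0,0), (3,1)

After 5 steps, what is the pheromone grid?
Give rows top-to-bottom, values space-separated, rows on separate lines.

After step 1: ants at (0,3),(0,1),(2,1)
  0 1 0 1 0
  0 0 0 0 0
  0 3 0 0 0
  0 0 0 0 0
After step 2: ants at (0,4),(0,2),(1,1)
  0 0 1 0 1
  0 1 0 0 0
  0 2 0 0 0
  0 0 0 0 0
After step 3: ants at (1,4),(0,3),(2,1)
  0 0 0 1 0
  0 0 0 0 1
  0 3 0 0 0
  0 0 0 0 0
After step 4: ants at (0,4),(0,4),(1,1)
  0 0 0 0 3
  0 1 0 0 0
  0 2 0 0 0
  0 0 0 0 0
After step 5: ants at (1,4),(1,4),(2,1)
  0 0 0 0 2
  0 0 0 0 3
  0 3 0 0 0
  0 0 0 0 0

0 0 0 0 2
0 0 0 0 3
0 3 0 0 0
0 0 0 0 0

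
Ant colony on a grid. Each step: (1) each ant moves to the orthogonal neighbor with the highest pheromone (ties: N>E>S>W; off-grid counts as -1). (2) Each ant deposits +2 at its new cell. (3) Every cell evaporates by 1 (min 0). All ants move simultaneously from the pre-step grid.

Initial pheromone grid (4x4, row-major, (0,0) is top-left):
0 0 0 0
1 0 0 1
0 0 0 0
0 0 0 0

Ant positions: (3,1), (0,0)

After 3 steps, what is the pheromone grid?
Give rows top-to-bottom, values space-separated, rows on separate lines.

After step 1: ants at (2,1),(1,0)
  0 0 0 0
  2 0 0 0
  0 1 0 0
  0 0 0 0
After step 2: ants at (1,1),(0,0)
  1 0 0 0
  1 1 0 0
  0 0 0 0
  0 0 0 0
After step 3: ants at (1,0),(1,0)
  0 0 0 0
  4 0 0 0
  0 0 0 0
  0 0 0 0

0 0 0 0
4 0 0 0
0 0 0 0
0 0 0 0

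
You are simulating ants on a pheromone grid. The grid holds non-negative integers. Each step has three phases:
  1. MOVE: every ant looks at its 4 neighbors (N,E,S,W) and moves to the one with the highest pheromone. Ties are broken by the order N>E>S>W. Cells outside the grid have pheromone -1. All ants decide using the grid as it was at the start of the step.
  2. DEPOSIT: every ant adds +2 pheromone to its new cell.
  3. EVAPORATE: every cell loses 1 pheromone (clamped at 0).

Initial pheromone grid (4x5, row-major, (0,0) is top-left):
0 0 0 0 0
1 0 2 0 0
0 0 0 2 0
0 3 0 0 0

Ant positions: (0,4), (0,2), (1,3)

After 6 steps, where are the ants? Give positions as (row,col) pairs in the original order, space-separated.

Step 1: ant0:(0,4)->S->(1,4) | ant1:(0,2)->S->(1,2) | ant2:(1,3)->S->(2,3)
  grid max=3 at (1,2)
Step 2: ant0:(1,4)->N->(0,4) | ant1:(1,2)->N->(0,2) | ant2:(2,3)->N->(1,3)
  grid max=2 at (1,2)
Step 3: ant0:(0,4)->S->(1,4) | ant1:(0,2)->S->(1,2) | ant2:(1,3)->S->(2,3)
  grid max=3 at (1,2)
Step 4: ant0:(1,4)->N->(0,4) | ant1:(1,2)->N->(0,2) | ant2:(2,3)->N->(1,3)
  grid max=2 at (1,2)
Step 5: ant0:(0,4)->S->(1,4) | ant1:(0,2)->S->(1,2) | ant2:(1,3)->S->(2,3)
  grid max=3 at (1,2)
Step 6: ant0:(1,4)->N->(0,4) | ant1:(1,2)->N->(0,2) | ant2:(2,3)->N->(1,3)
  grid max=2 at (1,2)

(0,4) (0,2) (1,3)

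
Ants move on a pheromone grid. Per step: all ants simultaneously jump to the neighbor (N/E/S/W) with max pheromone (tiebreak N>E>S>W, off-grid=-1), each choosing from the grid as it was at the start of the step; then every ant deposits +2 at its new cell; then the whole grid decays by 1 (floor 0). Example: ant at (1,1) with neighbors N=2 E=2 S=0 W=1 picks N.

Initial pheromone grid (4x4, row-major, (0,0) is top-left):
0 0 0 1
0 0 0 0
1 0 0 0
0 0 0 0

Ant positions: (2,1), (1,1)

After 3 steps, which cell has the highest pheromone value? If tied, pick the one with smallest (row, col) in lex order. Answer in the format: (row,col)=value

Answer: (2,0)=2

Derivation:
Step 1: ant0:(2,1)->W->(2,0) | ant1:(1,1)->N->(0,1)
  grid max=2 at (2,0)
Step 2: ant0:(2,0)->N->(1,0) | ant1:(0,1)->E->(0,2)
  grid max=1 at (0,2)
Step 3: ant0:(1,0)->S->(2,0) | ant1:(0,2)->E->(0,3)
  grid max=2 at (2,0)
Final grid:
  0 0 0 1
  0 0 0 0
  2 0 0 0
  0 0 0 0
Max pheromone 2 at (2,0)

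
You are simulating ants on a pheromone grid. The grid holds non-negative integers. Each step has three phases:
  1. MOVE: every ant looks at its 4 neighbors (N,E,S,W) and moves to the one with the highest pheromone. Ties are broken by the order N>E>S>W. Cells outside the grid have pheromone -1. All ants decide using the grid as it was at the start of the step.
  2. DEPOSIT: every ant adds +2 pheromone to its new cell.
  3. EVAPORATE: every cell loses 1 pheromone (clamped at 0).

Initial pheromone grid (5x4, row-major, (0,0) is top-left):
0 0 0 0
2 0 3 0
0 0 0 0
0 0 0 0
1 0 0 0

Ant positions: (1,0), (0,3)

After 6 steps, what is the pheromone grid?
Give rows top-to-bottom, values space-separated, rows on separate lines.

After step 1: ants at (0,0),(1,3)
  1 0 0 0
  1 0 2 1
  0 0 0 0
  0 0 0 0
  0 0 0 0
After step 2: ants at (1,0),(1,2)
  0 0 0 0
  2 0 3 0
  0 0 0 0
  0 0 0 0
  0 0 0 0
After step 3: ants at (0,0),(0,2)
  1 0 1 0
  1 0 2 0
  0 0 0 0
  0 0 0 0
  0 0 0 0
After step 4: ants at (1,0),(1,2)
  0 0 0 0
  2 0 3 0
  0 0 0 0
  0 0 0 0
  0 0 0 0
After step 5: ants at (0,0),(0,2)
  1 0 1 0
  1 0 2 0
  0 0 0 0
  0 0 0 0
  0 0 0 0
After step 6: ants at (1,0),(1,2)
  0 0 0 0
  2 0 3 0
  0 0 0 0
  0 0 0 0
  0 0 0 0

0 0 0 0
2 0 3 0
0 0 0 0
0 0 0 0
0 0 0 0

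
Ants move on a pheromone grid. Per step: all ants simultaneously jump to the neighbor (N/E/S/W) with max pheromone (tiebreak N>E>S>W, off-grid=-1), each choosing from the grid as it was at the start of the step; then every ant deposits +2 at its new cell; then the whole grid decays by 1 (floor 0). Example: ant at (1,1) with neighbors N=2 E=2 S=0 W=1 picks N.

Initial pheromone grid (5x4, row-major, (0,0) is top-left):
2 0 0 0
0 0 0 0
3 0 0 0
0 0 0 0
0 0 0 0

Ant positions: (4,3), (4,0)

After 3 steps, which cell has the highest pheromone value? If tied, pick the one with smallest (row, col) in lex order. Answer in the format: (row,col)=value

Step 1: ant0:(4,3)->N->(3,3) | ant1:(4,0)->N->(3,0)
  grid max=2 at (2,0)
Step 2: ant0:(3,3)->N->(2,3) | ant1:(3,0)->N->(2,0)
  grid max=3 at (2,0)
Step 3: ant0:(2,3)->N->(1,3) | ant1:(2,0)->N->(1,0)
  grid max=2 at (2,0)
Final grid:
  0 0 0 0
  1 0 0 1
  2 0 0 0
  0 0 0 0
  0 0 0 0
Max pheromone 2 at (2,0)

Answer: (2,0)=2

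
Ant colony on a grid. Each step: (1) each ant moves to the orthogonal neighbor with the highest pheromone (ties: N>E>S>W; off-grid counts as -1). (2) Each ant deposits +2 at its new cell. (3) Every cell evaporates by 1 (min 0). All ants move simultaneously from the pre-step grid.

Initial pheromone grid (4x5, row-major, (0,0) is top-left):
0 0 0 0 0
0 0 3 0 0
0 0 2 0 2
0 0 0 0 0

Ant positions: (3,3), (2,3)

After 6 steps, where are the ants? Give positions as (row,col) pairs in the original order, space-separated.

Step 1: ant0:(3,3)->N->(2,3) | ant1:(2,3)->E->(2,4)
  grid max=3 at (2,4)
Step 2: ant0:(2,3)->E->(2,4) | ant1:(2,4)->W->(2,3)
  grid max=4 at (2,4)
Step 3: ant0:(2,4)->W->(2,3) | ant1:(2,3)->E->(2,4)
  grid max=5 at (2,4)
Step 4: ant0:(2,3)->E->(2,4) | ant1:(2,4)->W->(2,3)
  grid max=6 at (2,4)
Step 5: ant0:(2,4)->W->(2,3) | ant1:(2,3)->E->(2,4)
  grid max=7 at (2,4)
Step 6: ant0:(2,3)->E->(2,4) | ant1:(2,4)->W->(2,3)
  grid max=8 at (2,4)

(2,4) (2,3)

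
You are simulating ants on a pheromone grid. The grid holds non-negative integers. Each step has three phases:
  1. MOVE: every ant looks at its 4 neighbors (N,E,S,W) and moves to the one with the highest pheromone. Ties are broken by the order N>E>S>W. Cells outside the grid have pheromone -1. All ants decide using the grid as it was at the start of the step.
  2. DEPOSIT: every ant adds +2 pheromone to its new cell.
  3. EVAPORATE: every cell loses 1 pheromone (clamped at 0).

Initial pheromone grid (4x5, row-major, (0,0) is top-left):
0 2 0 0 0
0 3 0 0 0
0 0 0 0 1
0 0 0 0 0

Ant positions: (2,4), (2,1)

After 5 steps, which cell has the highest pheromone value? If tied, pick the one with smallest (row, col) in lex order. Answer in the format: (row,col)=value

Step 1: ant0:(2,4)->N->(1,4) | ant1:(2,1)->N->(1,1)
  grid max=4 at (1,1)
Step 2: ant0:(1,4)->N->(0,4) | ant1:(1,1)->N->(0,1)
  grid max=3 at (1,1)
Step 3: ant0:(0,4)->S->(1,4) | ant1:(0,1)->S->(1,1)
  grid max=4 at (1,1)
Step 4: ant0:(1,4)->N->(0,4) | ant1:(1,1)->N->(0,1)
  grid max=3 at (1,1)
Step 5: ant0:(0,4)->S->(1,4) | ant1:(0,1)->S->(1,1)
  grid max=4 at (1,1)
Final grid:
  0 1 0 0 0
  0 4 0 0 1
  0 0 0 0 0
  0 0 0 0 0
Max pheromone 4 at (1,1)

Answer: (1,1)=4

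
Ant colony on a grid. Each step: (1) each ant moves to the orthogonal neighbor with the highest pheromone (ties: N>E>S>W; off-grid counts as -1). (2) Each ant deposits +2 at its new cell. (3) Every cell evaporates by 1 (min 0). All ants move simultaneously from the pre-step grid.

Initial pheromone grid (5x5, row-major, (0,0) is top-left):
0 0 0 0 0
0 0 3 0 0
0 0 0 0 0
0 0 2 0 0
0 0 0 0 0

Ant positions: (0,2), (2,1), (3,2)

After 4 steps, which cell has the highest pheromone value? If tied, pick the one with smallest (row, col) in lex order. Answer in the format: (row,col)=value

Answer: (1,2)=11

Derivation:
Step 1: ant0:(0,2)->S->(1,2) | ant1:(2,1)->N->(1,1) | ant2:(3,2)->N->(2,2)
  grid max=4 at (1,2)
Step 2: ant0:(1,2)->S->(2,2) | ant1:(1,1)->E->(1,2) | ant2:(2,2)->N->(1,2)
  grid max=7 at (1,2)
Step 3: ant0:(2,2)->N->(1,2) | ant1:(1,2)->S->(2,2) | ant2:(1,2)->S->(2,2)
  grid max=8 at (1,2)
Step 4: ant0:(1,2)->S->(2,2) | ant1:(2,2)->N->(1,2) | ant2:(2,2)->N->(1,2)
  grid max=11 at (1,2)
Final grid:
  0 0 0 0 0
  0 0 11 0 0
  0 0 6 0 0
  0 0 0 0 0
  0 0 0 0 0
Max pheromone 11 at (1,2)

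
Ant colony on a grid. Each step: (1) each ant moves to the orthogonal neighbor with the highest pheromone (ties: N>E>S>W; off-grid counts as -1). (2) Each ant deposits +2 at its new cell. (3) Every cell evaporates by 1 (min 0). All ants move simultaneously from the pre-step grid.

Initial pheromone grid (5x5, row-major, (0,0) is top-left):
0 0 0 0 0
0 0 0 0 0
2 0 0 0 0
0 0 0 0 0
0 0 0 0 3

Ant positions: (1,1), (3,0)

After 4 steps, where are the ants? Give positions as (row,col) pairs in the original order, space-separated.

Step 1: ant0:(1,1)->N->(0,1) | ant1:(3,0)->N->(2,0)
  grid max=3 at (2,0)
Step 2: ant0:(0,1)->E->(0,2) | ant1:(2,0)->N->(1,0)
  grid max=2 at (2,0)
Step 3: ant0:(0,2)->E->(0,3) | ant1:(1,0)->S->(2,0)
  grid max=3 at (2,0)
Step 4: ant0:(0,3)->E->(0,4) | ant1:(2,0)->N->(1,0)
  grid max=2 at (2,0)

(0,4) (1,0)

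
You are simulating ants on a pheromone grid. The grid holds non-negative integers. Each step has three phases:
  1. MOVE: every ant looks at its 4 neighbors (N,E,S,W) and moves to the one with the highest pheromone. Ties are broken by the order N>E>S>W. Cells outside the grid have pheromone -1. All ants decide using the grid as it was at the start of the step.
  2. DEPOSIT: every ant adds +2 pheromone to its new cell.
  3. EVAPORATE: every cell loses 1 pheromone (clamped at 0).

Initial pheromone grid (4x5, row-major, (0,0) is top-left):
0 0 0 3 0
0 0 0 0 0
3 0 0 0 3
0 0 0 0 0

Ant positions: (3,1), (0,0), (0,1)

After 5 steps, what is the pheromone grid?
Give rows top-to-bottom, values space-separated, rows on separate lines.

After step 1: ants at (2,1),(0,1),(0,2)
  0 1 1 2 0
  0 0 0 0 0
  2 1 0 0 2
  0 0 0 0 0
After step 2: ants at (2,0),(0,2),(0,3)
  0 0 2 3 0
  0 0 0 0 0
  3 0 0 0 1
  0 0 0 0 0
After step 3: ants at (1,0),(0,3),(0,2)
  0 0 3 4 0
  1 0 0 0 0
  2 0 0 0 0
  0 0 0 0 0
After step 4: ants at (2,0),(0,2),(0,3)
  0 0 4 5 0
  0 0 0 0 0
  3 0 0 0 0
  0 0 0 0 0
After step 5: ants at (1,0),(0,3),(0,2)
  0 0 5 6 0
  1 0 0 0 0
  2 0 0 0 0
  0 0 0 0 0

0 0 5 6 0
1 0 0 0 0
2 0 0 0 0
0 0 0 0 0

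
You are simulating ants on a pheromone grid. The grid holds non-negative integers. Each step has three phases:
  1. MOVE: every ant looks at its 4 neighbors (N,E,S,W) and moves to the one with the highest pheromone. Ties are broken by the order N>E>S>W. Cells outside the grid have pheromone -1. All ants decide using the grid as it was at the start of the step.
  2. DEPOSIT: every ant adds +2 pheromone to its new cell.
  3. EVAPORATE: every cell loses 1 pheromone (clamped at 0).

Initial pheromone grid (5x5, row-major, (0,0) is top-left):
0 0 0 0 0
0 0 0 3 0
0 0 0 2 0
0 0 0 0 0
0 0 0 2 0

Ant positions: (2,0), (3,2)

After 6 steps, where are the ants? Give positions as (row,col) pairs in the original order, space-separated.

Step 1: ant0:(2,0)->N->(1,0) | ant1:(3,2)->N->(2,2)
  grid max=2 at (1,3)
Step 2: ant0:(1,0)->N->(0,0) | ant1:(2,2)->E->(2,3)
  grid max=2 at (2,3)
Step 3: ant0:(0,0)->E->(0,1) | ant1:(2,3)->N->(1,3)
  grid max=2 at (1,3)
Step 4: ant0:(0,1)->E->(0,2) | ant1:(1,3)->S->(2,3)
  grid max=2 at (2,3)
Step 5: ant0:(0,2)->E->(0,3) | ant1:(2,3)->N->(1,3)
  grid max=2 at (1,3)
Step 6: ant0:(0,3)->S->(1,3) | ant1:(1,3)->N->(0,3)
  grid max=3 at (1,3)

(1,3) (0,3)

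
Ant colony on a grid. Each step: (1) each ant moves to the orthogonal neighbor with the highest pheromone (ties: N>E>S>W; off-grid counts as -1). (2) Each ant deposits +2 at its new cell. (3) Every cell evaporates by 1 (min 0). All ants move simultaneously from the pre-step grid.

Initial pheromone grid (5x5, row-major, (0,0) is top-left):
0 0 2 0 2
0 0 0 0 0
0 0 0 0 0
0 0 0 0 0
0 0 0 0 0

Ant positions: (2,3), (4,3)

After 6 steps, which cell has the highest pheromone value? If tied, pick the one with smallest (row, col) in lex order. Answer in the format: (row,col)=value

Step 1: ant0:(2,3)->N->(1,3) | ant1:(4,3)->N->(3,3)
  grid max=1 at (0,2)
Step 2: ant0:(1,3)->N->(0,3) | ant1:(3,3)->N->(2,3)
  grid max=1 at (0,3)
Step 3: ant0:(0,3)->E->(0,4) | ant1:(2,3)->N->(1,3)
  grid max=1 at (0,4)
Step 4: ant0:(0,4)->S->(1,4) | ant1:(1,3)->N->(0,3)
  grid max=1 at (0,3)
Step 5: ant0:(1,4)->N->(0,4) | ant1:(0,3)->E->(0,4)
  grid max=3 at (0,4)
Step 6: ant0:(0,4)->S->(1,4) | ant1:(0,4)->S->(1,4)
  grid max=3 at (1,4)
Final grid:
  0 0 0 0 2
  0 0 0 0 3
  0 0 0 0 0
  0 0 0 0 0
  0 0 0 0 0
Max pheromone 3 at (1,4)

Answer: (1,4)=3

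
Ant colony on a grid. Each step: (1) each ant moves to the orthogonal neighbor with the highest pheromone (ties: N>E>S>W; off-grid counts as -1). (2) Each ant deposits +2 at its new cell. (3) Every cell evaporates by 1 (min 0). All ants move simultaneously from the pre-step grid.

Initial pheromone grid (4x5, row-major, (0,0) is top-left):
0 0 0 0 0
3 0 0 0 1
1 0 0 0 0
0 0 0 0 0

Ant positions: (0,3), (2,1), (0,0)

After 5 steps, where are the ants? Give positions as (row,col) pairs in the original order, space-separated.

Step 1: ant0:(0,3)->E->(0,4) | ant1:(2,1)->W->(2,0) | ant2:(0,0)->S->(1,0)
  grid max=4 at (1,0)
Step 2: ant0:(0,4)->S->(1,4) | ant1:(2,0)->N->(1,0) | ant2:(1,0)->S->(2,0)
  grid max=5 at (1,0)
Step 3: ant0:(1,4)->N->(0,4) | ant1:(1,0)->S->(2,0) | ant2:(2,0)->N->(1,0)
  grid max=6 at (1,0)
Step 4: ant0:(0,4)->S->(1,4) | ant1:(2,0)->N->(1,0) | ant2:(1,0)->S->(2,0)
  grid max=7 at (1,0)
Step 5: ant0:(1,4)->N->(0,4) | ant1:(1,0)->S->(2,0) | ant2:(2,0)->N->(1,0)
  grid max=8 at (1,0)

(0,4) (2,0) (1,0)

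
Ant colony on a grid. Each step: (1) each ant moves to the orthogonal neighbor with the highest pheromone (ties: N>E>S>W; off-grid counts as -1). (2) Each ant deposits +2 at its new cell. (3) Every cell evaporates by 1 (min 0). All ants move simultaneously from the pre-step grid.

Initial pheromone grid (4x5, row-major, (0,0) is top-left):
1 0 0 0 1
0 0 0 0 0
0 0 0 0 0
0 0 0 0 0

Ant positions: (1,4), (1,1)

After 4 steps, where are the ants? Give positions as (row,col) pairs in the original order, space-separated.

Step 1: ant0:(1,4)->N->(0,4) | ant1:(1,1)->N->(0,1)
  grid max=2 at (0,4)
Step 2: ant0:(0,4)->S->(1,4) | ant1:(0,1)->E->(0,2)
  grid max=1 at (0,2)
Step 3: ant0:(1,4)->N->(0,4) | ant1:(0,2)->E->(0,3)
  grid max=2 at (0,4)
Step 4: ant0:(0,4)->W->(0,3) | ant1:(0,3)->E->(0,4)
  grid max=3 at (0,4)

(0,3) (0,4)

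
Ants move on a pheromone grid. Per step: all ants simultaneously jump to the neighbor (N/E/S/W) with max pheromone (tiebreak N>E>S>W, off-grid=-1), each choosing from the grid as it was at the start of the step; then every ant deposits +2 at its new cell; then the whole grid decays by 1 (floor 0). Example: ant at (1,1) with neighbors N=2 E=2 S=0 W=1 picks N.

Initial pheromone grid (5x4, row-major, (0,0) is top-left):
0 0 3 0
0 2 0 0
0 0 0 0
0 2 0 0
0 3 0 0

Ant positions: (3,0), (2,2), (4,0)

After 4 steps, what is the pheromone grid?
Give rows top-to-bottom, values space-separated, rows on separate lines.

After step 1: ants at (3,1),(1,2),(4,1)
  0 0 2 0
  0 1 1 0
  0 0 0 0
  0 3 0 0
  0 4 0 0
After step 2: ants at (4,1),(0,2),(3,1)
  0 0 3 0
  0 0 0 0
  0 0 0 0
  0 4 0 0
  0 5 0 0
After step 3: ants at (3,1),(0,3),(4,1)
  0 0 2 1
  0 0 0 0
  0 0 0 0
  0 5 0 0
  0 6 0 0
After step 4: ants at (4,1),(0,2),(3,1)
  0 0 3 0
  0 0 0 0
  0 0 0 0
  0 6 0 0
  0 7 0 0

0 0 3 0
0 0 0 0
0 0 0 0
0 6 0 0
0 7 0 0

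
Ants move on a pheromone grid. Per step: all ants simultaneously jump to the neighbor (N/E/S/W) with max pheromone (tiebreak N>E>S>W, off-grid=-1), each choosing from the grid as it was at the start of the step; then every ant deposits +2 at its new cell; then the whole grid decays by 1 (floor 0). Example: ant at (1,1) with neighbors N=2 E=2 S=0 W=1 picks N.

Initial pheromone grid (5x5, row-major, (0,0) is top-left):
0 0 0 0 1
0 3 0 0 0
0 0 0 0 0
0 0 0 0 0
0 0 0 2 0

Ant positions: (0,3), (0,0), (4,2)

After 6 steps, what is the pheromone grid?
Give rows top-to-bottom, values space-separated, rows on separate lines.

After step 1: ants at (0,4),(0,1),(4,3)
  0 1 0 0 2
  0 2 0 0 0
  0 0 0 0 0
  0 0 0 0 0
  0 0 0 3 0
After step 2: ants at (1,4),(1,1),(3,3)
  0 0 0 0 1
  0 3 0 0 1
  0 0 0 0 0
  0 0 0 1 0
  0 0 0 2 0
After step 3: ants at (0,4),(0,1),(4,3)
  0 1 0 0 2
  0 2 0 0 0
  0 0 0 0 0
  0 0 0 0 0
  0 0 0 3 0
After step 4: ants at (1,4),(1,1),(3,3)
  0 0 0 0 1
  0 3 0 0 1
  0 0 0 0 0
  0 0 0 1 0
  0 0 0 2 0
After step 5: ants at (0,4),(0,1),(4,3)
  0 1 0 0 2
  0 2 0 0 0
  0 0 0 0 0
  0 0 0 0 0
  0 0 0 3 0
After step 6: ants at (1,4),(1,1),(3,3)
  0 0 0 0 1
  0 3 0 0 1
  0 0 0 0 0
  0 0 0 1 0
  0 0 0 2 0

0 0 0 0 1
0 3 0 0 1
0 0 0 0 0
0 0 0 1 0
0 0 0 2 0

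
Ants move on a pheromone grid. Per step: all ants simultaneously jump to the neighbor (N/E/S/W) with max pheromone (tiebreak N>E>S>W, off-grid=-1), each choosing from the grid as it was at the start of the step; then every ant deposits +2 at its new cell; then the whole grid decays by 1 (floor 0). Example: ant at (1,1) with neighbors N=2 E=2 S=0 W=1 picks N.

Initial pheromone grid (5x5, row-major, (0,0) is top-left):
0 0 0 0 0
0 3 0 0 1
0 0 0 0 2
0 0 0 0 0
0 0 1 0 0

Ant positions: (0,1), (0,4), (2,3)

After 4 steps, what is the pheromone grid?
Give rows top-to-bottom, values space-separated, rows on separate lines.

After step 1: ants at (1,1),(1,4),(2,4)
  0 0 0 0 0
  0 4 0 0 2
  0 0 0 0 3
  0 0 0 0 0
  0 0 0 0 0
After step 2: ants at (0,1),(2,4),(1,4)
  0 1 0 0 0
  0 3 0 0 3
  0 0 0 0 4
  0 0 0 0 0
  0 0 0 0 0
After step 3: ants at (1,1),(1,4),(2,4)
  0 0 0 0 0
  0 4 0 0 4
  0 0 0 0 5
  0 0 0 0 0
  0 0 0 0 0
After step 4: ants at (0,1),(2,4),(1,4)
  0 1 0 0 0
  0 3 0 0 5
  0 0 0 0 6
  0 0 0 0 0
  0 0 0 0 0

0 1 0 0 0
0 3 0 0 5
0 0 0 0 6
0 0 0 0 0
0 0 0 0 0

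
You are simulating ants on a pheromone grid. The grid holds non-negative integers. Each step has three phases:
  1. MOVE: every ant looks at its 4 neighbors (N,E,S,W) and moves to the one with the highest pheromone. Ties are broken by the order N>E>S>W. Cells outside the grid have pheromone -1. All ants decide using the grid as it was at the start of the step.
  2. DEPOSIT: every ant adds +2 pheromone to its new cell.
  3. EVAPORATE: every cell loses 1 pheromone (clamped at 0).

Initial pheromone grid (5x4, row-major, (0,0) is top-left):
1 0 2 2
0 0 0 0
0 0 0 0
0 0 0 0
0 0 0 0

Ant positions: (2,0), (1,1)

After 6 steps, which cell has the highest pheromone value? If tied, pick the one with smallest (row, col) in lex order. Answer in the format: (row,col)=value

Step 1: ant0:(2,0)->N->(1,0) | ant1:(1,1)->N->(0,1)
  grid max=1 at (0,1)
Step 2: ant0:(1,0)->N->(0,0) | ant1:(0,1)->E->(0,2)
  grid max=2 at (0,2)
Step 3: ant0:(0,0)->E->(0,1) | ant1:(0,2)->E->(0,3)
  grid max=1 at (0,1)
Step 4: ant0:(0,1)->E->(0,2) | ant1:(0,3)->W->(0,2)
  grid max=4 at (0,2)
Step 5: ant0:(0,2)->E->(0,3) | ant1:(0,2)->E->(0,3)
  grid max=3 at (0,2)
Step 6: ant0:(0,3)->W->(0,2) | ant1:(0,3)->W->(0,2)
  grid max=6 at (0,2)
Final grid:
  0 0 6 2
  0 0 0 0
  0 0 0 0
  0 0 0 0
  0 0 0 0
Max pheromone 6 at (0,2)

Answer: (0,2)=6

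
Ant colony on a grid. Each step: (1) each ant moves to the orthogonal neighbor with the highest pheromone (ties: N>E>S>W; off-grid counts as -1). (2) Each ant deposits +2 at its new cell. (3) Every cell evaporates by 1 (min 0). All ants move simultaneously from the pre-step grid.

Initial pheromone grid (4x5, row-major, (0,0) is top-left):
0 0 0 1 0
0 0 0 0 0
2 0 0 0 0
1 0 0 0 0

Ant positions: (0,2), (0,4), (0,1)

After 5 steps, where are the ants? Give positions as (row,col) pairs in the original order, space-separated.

Step 1: ant0:(0,2)->E->(0,3) | ant1:(0,4)->W->(0,3) | ant2:(0,1)->E->(0,2)
  grid max=4 at (0,3)
Step 2: ant0:(0,3)->W->(0,2) | ant1:(0,3)->W->(0,2) | ant2:(0,2)->E->(0,3)
  grid max=5 at (0,3)
Step 3: ant0:(0,2)->E->(0,3) | ant1:(0,2)->E->(0,3) | ant2:(0,3)->W->(0,2)
  grid max=8 at (0,3)
Step 4: ant0:(0,3)->W->(0,2) | ant1:(0,3)->W->(0,2) | ant2:(0,2)->E->(0,3)
  grid max=9 at (0,3)
Step 5: ant0:(0,2)->E->(0,3) | ant1:(0,2)->E->(0,3) | ant2:(0,3)->W->(0,2)
  grid max=12 at (0,3)

(0,3) (0,3) (0,2)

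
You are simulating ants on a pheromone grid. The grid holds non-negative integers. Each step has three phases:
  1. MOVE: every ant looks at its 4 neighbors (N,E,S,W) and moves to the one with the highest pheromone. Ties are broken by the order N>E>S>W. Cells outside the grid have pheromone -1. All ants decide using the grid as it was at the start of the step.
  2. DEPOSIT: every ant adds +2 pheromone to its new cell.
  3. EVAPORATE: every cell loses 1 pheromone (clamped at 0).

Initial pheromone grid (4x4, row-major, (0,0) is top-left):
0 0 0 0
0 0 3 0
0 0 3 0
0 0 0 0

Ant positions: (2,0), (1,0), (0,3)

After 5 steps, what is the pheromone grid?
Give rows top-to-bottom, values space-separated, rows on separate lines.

After step 1: ants at (1,0),(0,0),(1,3)
  1 0 0 0
  1 0 2 1
  0 0 2 0
  0 0 0 0
After step 2: ants at (0,0),(1,0),(1,2)
  2 0 0 0
  2 0 3 0
  0 0 1 0
  0 0 0 0
After step 3: ants at (1,0),(0,0),(2,2)
  3 0 0 0
  3 0 2 0
  0 0 2 0
  0 0 0 0
After step 4: ants at (0,0),(1,0),(1,2)
  4 0 0 0
  4 0 3 0
  0 0 1 0
  0 0 0 0
After step 5: ants at (1,0),(0,0),(2,2)
  5 0 0 0
  5 0 2 0
  0 0 2 0
  0 0 0 0

5 0 0 0
5 0 2 0
0 0 2 0
0 0 0 0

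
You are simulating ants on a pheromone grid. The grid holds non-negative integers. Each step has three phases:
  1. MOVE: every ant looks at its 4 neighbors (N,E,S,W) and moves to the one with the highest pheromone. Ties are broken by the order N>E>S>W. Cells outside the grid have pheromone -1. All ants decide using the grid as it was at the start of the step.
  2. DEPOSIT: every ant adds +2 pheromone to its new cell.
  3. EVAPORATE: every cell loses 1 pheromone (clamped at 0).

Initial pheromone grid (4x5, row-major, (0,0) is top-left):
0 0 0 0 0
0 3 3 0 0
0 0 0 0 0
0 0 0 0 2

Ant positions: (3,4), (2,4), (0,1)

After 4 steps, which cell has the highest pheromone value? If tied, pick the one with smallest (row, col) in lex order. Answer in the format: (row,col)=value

Step 1: ant0:(3,4)->N->(2,4) | ant1:(2,4)->S->(3,4) | ant2:(0,1)->S->(1,1)
  grid max=4 at (1,1)
Step 2: ant0:(2,4)->S->(3,4) | ant1:(3,4)->N->(2,4) | ant2:(1,1)->E->(1,2)
  grid max=4 at (3,4)
Step 3: ant0:(3,4)->N->(2,4) | ant1:(2,4)->S->(3,4) | ant2:(1,2)->W->(1,1)
  grid max=5 at (3,4)
Step 4: ant0:(2,4)->S->(3,4) | ant1:(3,4)->N->(2,4) | ant2:(1,1)->E->(1,2)
  grid max=6 at (3,4)
Final grid:
  0 0 0 0 0
  0 3 3 0 0
  0 0 0 0 4
  0 0 0 0 6
Max pheromone 6 at (3,4)

Answer: (3,4)=6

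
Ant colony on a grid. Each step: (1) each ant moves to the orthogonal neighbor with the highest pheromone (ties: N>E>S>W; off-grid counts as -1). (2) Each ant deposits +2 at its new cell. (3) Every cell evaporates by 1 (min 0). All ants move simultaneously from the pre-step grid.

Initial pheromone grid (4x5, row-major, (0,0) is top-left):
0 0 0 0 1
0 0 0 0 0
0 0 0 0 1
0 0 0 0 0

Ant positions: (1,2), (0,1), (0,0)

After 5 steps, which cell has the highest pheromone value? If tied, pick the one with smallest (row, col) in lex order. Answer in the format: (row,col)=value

Answer: (0,2)=11

Derivation:
Step 1: ant0:(1,2)->N->(0,2) | ant1:(0,1)->E->(0,2) | ant2:(0,0)->E->(0,1)
  grid max=3 at (0,2)
Step 2: ant0:(0,2)->W->(0,1) | ant1:(0,2)->W->(0,1) | ant2:(0,1)->E->(0,2)
  grid max=4 at (0,1)
Step 3: ant0:(0,1)->E->(0,2) | ant1:(0,1)->E->(0,2) | ant2:(0,2)->W->(0,1)
  grid max=7 at (0,2)
Step 4: ant0:(0,2)->W->(0,1) | ant1:(0,2)->W->(0,1) | ant2:(0,1)->E->(0,2)
  grid max=8 at (0,1)
Step 5: ant0:(0,1)->E->(0,2) | ant1:(0,1)->E->(0,2) | ant2:(0,2)->W->(0,1)
  grid max=11 at (0,2)
Final grid:
  0 9 11 0 0
  0 0 0 0 0
  0 0 0 0 0
  0 0 0 0 0
Max pheromone 11 at (0,2)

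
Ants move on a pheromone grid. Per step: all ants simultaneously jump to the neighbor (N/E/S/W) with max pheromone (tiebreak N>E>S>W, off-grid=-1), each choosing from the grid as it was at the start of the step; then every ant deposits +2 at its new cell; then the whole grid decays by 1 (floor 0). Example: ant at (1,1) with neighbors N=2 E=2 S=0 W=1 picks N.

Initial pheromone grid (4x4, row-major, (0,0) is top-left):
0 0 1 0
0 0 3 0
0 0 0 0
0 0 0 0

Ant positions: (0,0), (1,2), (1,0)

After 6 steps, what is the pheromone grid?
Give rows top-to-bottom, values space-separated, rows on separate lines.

After step 1: ants at (0,1),(0,2),(0,0)
  1 1 2 0
  0 0 2 0
  0 0 0 0
  0 0 0 0
After step 2: ants at (0,2),(1,2),(0,1)
  0 2 3 0
  0 0 3 0
  0 0 0 0
  0 0 0 0
After step 3: ants at (1,2),(0,2),(0,2)
  0 1 6 0
  0 0 4 0
  0 0 0 0
  0 0 0 0
After step 4: ants at (0,2),(1,2),(1,2)
  0 0 7 0
  0 0 7 0
  0 0 0 0
  0 0 0 0
After step 5: ants at (1,2),(0,2),(0,2)
  0 0 10 0
  0 0 8 0
  0 0 0 0
  0 0 0 0
After step 6: ants at (0,2),(1,2),(1,2)
  0 0 11 0
  0 0 11 0
  0 0 0 0
  0 0 0 0

0 0 11 0
0 0 11 0
0 0 0 0
0 0 0 0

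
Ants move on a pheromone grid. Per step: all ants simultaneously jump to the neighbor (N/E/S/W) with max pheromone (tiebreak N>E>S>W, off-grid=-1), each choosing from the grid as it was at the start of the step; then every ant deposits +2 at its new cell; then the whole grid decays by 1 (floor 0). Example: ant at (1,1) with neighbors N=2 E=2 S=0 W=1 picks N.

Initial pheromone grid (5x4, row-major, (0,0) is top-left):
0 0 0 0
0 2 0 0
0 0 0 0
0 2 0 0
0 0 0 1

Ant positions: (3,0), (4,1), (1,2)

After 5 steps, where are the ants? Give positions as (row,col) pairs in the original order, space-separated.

Step 1: ant0:(3,0)->E->(3,1) | ant1:(4,1)->N->(3,1) | ant2:(1,2)->W->(1,1)
  grid max=5 at (3,1)
Step 2: ant0:(3,1)->N->(2,1) | ant1:(3,1)->N->(2,1) | ant2:(1,1)->N->(0,1)
  grid max=4 at (3,1)
Step 3: ant0:(2,1)->S->(3,1) | ant1:(2,1)->S->(3,1) | ant2:(0,1)->S->(1,1)
  grid max=7 at (3,1)
Step 4: ant0:(3,1)->N->(2,1) | ant1:(3,1)->N->(2,1) | ant2:(1,1)->S->(2,1)
  grid max=7 at (2,1)
Step 5: ant0:(2,1)->S->(3,1) | ant1:(2,1)->S->(3,1) | ant2:(2,1)->S->(3,1)
  grid max=11 at (3,1)

(3,1) (3,1) (3,1)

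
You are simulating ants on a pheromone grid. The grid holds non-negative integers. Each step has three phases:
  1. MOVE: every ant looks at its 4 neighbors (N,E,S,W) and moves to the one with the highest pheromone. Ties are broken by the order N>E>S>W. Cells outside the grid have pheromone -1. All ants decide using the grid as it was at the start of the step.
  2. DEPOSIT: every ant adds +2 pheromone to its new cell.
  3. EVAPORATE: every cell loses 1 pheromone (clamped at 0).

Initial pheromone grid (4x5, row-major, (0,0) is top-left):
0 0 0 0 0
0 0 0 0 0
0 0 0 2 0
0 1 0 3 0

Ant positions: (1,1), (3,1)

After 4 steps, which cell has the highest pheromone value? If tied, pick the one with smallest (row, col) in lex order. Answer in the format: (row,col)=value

Step 1: ant0:(1,1)->N->(0,1) | ant1:(3,1)->N->(2,1)
  grid max=2 at (3,3)
Step 2: ant0:(0,1)->E->(0,2) | ant1:(2,1)->N->(1,1)
  grid max=1 at (0,2)
Step 3: ant0:(0,2)->E->(0,3) | ant1:(1,1)->N->(0,1)
  grid max=1 at (0,1)
Step 4: ant0:(0,3)->E->(0,4) | ant1:(0,1)->E->(0,2)
  grid max=1 at (0,2)
Final grid:
  0 0 1 0 1
  0 0 0 0 0
  0 0 0 0 0
  0 0 0 0 0
Max pheromone 1 at (0,2)

Answer: (0,2)=1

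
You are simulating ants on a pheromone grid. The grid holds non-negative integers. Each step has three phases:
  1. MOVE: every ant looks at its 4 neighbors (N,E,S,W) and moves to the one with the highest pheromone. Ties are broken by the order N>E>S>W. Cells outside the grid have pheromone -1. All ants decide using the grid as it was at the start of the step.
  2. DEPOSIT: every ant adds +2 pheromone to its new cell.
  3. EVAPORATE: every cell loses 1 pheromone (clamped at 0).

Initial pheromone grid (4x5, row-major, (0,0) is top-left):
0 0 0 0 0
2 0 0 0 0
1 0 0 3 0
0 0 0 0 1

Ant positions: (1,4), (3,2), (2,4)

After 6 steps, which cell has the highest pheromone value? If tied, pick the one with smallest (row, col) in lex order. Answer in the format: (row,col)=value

Step 1: ant0:(1,4)->N->(0,4) | ant1:(3,2)->N->(2,2) | ant2:(2,4)->W->(2,3)
  grid max=4 at (2,3)
Step 2: ant0:(0,4)->S->(1,4) | ant1:(2,2)->E->(2,3) | ant2:(2,3)->W->(2,2)
  grid max=5 at (2,3)
Step 3: ant0:(1,4)->N->(0,4) | ant1:(2,3)->W->(2,2) | ant2:(2,2)->E->(2,3)
  grid max=6 at (2,3)
Step 4: ant0:(0,4)->S->(1,4) | ant1:(2,2)->E->(2,3) | ant2:(2,3)->W->(2,2)
  grid max=7 at (2,3)
Step 5: ant0:(1,4)->N->(0,4) | ant1:(2,3)->W->(2,2) | ant2:(2,2)->E->(2,3)
  grid max=8 at (2,3)
Step 6: ant0:(0,4)->S->(1,4) | ant1:(2,2)->E->(2,3) | ant2:(2,3)->W->(2,2)
  grid max=9 at (2,3)
Final grid:
  0 0 0 0 0
  0 0 0 0 1
  0 0 6 9 0
  0 0 0 0 0
Max pheromone 9 at (2,3)

Answer: (2,3)=9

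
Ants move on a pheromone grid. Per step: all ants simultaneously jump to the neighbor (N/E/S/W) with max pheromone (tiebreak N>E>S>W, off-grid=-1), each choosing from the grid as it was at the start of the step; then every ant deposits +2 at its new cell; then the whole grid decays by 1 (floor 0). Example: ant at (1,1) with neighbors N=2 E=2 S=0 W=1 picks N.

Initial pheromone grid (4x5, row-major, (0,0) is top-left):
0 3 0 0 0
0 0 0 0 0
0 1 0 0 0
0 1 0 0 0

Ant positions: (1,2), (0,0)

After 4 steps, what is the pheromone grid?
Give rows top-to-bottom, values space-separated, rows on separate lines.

After step 1: ants at (0,2),(0,1)
  0 4 1 0 0
  0 0 0 0 0
  0 0 0 0 0
  0 0 0 0 0
After step 2: ants at (0,1),(0,2)
  0 5 2 0 0
  0 0 0 0 0
  0 0 0 0 0
  0 0 0 0 0
After step 3: ants at (0,2),(0,1)
  0 6 3 0 0
  0 0 0 0 0
  0 0 0 0 0
  0 0 0 0 0
After step 4: ants at (0,1),(0,2)
  0 7 4 0 0
  0 0 0 0 0
  0 0 0 0 0
  0 0 0 0 0

0 7 4 0 0
0 0 0 0 0
0 0 0 0 0
0 0 0 0 0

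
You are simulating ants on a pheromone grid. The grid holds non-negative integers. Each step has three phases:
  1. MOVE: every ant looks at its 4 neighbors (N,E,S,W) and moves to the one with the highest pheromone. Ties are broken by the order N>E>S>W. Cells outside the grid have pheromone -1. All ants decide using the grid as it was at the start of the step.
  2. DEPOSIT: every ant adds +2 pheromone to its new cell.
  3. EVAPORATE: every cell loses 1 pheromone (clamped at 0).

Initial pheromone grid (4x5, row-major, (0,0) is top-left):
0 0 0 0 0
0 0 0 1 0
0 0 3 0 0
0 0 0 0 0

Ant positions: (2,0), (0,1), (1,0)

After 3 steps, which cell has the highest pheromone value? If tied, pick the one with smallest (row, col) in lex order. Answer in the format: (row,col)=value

Step 1: ant0:(2,0)->N->(1,0) | ant1:(0,1)->E->(0,2) | ant2:(1,0)->N->(0,0)
  grid max=2 at (2,2)
Step 2: ant0:(1,0)->N->(0,0) | ant1:(0,2)->E->(0,3) | ant2:(0,0)->S->(1,0)
  grid max=2 at (0,0)
Step 3: ant0:(0,0)->S->(1,0) | ant1:(0,3)->E->(0,4) | ant2:(1,0)->N->(0,0)
  grid max=3 at (0,0)
Final grid:
  3 0 0 0 1
  3 0 0 0 0
  0 0 0 0 0
  0 0 0 0 0
Max pheromone 3 at (0,0)

Answer: (0,0)=3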